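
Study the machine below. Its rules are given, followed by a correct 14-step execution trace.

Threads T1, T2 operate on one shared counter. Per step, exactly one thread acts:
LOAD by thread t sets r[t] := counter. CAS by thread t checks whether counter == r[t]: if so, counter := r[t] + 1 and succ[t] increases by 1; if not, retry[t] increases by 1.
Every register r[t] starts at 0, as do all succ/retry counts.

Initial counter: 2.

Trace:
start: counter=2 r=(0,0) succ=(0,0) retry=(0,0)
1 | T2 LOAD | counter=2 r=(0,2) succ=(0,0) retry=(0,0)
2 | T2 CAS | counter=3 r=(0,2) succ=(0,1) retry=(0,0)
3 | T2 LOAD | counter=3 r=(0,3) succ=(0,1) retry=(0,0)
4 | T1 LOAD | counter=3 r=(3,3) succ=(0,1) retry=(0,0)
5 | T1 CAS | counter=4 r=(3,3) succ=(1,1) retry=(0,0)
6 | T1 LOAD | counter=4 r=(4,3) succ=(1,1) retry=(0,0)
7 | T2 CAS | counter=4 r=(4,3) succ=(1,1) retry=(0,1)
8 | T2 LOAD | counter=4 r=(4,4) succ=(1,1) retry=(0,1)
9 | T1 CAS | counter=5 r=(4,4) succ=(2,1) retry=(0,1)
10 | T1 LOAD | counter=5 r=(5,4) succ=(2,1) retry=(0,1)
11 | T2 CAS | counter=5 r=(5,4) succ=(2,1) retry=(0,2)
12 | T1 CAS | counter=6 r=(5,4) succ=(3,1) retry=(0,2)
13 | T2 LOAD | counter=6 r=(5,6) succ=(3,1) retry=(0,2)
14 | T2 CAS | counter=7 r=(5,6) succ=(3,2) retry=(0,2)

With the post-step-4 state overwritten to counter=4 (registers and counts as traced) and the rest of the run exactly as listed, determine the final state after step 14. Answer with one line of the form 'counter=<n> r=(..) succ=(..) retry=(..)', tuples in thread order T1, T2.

state after step 4 := counter=4 r=(3,3) succ=(0,1) retry=(0,0)
5 | T1 CAS | counter=4 r=(3,3) succ=(0,1) retry=(1,0)
6 | T1 LOAD | counter=4 r=(4,3) succ=(0,1) retry=(1,0)
7 | T2 CAS | counter=4 r=(4,3) succ=(0,1) retry=(1,1)
8 | T2 LOAD | counter=4 r=(4,4) succ=(0,1) retry=(1,1)
9 | T1 CAS | counter=5 r=(4,4) succ=(1,1) retry=(1,1)
10 | T1 LOAD | counter=5 r=(5,4) succ=(1,1) retry=(1,1)
11 | T2 CAS | counter=5 r=(5,4) succ=(1,1) retry=(1,2)
12 | T1 CAS | counter=6 r=(5,4) succ=(2,1) retry=(1,2)
13 | T2 LOAD | counter=6 r=(5,6) succ=(2,1) retry=(1,2)
14 | T2 CAS | counter=7 r=(5,6) succ=(2,2) retry=(1,2)

counter=7 r=(5,6) succ=(2,2) retry=(1,2)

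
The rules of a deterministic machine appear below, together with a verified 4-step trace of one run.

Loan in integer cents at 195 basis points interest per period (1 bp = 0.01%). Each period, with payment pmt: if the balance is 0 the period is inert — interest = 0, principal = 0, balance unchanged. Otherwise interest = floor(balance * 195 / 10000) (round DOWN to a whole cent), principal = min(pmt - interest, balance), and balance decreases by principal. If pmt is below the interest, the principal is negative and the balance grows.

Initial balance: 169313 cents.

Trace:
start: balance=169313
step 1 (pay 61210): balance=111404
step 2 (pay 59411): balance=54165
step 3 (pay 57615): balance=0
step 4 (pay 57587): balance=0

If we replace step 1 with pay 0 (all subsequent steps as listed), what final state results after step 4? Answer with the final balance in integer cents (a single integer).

(re-executing from step 1 with the substitution; state before step 1: balance=169313)
step 1 (pay 0): balance=172614
step 2 (pay 59411): balance=116568
step 3 (pay 57615): balance=61226
step 4 (pay 57587): balance=4832

4832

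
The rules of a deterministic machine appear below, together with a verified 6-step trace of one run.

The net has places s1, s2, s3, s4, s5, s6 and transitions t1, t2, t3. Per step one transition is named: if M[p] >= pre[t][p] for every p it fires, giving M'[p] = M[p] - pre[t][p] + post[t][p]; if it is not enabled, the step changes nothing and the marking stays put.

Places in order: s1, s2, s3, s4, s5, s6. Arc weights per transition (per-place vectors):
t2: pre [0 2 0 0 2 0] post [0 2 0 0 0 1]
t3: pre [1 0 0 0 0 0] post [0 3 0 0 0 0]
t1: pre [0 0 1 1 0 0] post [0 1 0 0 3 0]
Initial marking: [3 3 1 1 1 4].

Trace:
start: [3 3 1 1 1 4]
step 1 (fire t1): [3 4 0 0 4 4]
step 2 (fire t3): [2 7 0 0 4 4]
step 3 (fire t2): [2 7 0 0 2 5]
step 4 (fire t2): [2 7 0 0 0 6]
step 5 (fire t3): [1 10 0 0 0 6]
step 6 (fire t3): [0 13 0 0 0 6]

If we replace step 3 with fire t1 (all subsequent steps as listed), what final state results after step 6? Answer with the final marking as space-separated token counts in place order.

(re-executing from step 3 with the substitution; state before step 3: [2 7 0 0 4 4])
step 3 (fire t1): [2 7 0 0 4 4]
step 4 (fire t2): [2 7 0 0 2 5]
step 5 (fire t3): [1 10 0 0 2 5]
step 6 (fire t3): [0 13 0 0 2 5]

0 13 0 0 2 5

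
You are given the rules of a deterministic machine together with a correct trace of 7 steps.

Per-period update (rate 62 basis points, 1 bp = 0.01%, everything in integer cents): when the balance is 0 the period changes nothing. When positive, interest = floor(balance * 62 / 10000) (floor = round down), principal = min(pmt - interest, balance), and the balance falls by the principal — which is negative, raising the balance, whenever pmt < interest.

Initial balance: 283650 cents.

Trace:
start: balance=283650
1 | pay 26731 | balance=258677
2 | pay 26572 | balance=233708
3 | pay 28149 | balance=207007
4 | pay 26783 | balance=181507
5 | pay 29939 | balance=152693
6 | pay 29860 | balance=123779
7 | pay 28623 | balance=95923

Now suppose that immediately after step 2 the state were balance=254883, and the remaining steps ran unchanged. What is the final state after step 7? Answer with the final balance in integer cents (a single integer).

state after step 2 := balance=254883
3 | pay 28149 | balance=228314
4 | pay 26783 | balance=202946
5 | pay 29939 | balance=174265
6 | pay 29860 | balance=145485
7 | pay 28623 | balance=117764

117764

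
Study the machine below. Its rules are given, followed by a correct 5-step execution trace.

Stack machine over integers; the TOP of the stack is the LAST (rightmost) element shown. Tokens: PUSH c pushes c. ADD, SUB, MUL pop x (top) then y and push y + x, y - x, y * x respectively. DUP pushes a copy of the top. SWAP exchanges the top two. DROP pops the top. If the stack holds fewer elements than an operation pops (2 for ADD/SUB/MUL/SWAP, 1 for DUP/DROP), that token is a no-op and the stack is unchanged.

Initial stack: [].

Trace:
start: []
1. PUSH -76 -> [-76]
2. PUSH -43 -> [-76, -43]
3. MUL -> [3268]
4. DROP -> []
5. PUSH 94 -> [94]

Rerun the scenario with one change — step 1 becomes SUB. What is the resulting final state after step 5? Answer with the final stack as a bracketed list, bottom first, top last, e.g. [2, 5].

[94]

(re-executing from step 1 with the substitution; state before step 1: [])
1. SUB -> []
2. PUSH -43 -> [-43]
3. MUL -> [-43]
4. DROP -> []
5. PUSH 94 -> [94]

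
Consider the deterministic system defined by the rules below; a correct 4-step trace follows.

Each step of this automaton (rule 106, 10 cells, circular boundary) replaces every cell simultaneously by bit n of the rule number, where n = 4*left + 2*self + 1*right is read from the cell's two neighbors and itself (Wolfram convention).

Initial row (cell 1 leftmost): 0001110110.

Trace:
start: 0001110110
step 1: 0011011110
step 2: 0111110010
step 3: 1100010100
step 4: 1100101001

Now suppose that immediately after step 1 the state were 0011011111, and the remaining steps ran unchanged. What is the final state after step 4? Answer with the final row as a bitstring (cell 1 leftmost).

state after step 1 := 0011011111
step 2: 0111110001
step 3: 1100010010
step 4: 1100100101

1100100101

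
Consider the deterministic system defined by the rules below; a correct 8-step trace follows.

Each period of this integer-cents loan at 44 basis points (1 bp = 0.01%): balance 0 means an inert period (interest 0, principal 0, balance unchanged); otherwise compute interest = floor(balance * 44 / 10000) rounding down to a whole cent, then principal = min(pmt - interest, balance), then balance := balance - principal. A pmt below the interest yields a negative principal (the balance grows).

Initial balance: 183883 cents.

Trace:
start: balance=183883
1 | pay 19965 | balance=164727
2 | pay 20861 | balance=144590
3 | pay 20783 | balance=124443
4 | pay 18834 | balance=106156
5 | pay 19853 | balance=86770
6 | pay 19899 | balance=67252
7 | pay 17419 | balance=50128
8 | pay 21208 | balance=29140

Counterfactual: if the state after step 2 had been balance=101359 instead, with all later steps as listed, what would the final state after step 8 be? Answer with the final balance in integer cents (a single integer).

state after step 2 := balance=101359
3 | pay 20783 | balance=81021
4 | pay 18834 | balance=62543
5 | pay 19853 | balance=42965
6 | pay 19899 | balance=23255
7 | pay 17419 | balance=5938
8 | pay 21208 | balance=0

0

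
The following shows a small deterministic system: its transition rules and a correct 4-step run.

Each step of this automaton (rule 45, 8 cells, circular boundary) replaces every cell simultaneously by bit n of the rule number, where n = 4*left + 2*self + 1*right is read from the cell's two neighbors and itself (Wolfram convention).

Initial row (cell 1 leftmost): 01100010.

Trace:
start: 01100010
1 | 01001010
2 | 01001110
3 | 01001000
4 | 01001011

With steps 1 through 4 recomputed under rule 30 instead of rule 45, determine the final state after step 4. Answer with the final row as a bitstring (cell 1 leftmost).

(re-executing steps 1..4 under rule 30; state before step 1: 01100010)
1 | 11010111
2 | 00010100
3 | 00110110
4 | 01100101

01100101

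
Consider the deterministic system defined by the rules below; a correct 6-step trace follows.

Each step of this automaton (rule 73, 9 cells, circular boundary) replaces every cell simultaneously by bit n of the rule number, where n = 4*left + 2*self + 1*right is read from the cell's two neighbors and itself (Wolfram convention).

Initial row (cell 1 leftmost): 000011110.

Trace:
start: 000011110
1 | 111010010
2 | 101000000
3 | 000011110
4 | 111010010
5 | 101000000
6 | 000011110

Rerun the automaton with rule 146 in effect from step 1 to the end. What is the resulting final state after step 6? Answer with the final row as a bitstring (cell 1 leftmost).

000010010

(re-executing steps 1..6 under rule 146; state before step 1: 000011110)
1 | 000101101
2 | 101000000
3 | 000100001
4 | 101010010
5 | 000001100
6 | 000010010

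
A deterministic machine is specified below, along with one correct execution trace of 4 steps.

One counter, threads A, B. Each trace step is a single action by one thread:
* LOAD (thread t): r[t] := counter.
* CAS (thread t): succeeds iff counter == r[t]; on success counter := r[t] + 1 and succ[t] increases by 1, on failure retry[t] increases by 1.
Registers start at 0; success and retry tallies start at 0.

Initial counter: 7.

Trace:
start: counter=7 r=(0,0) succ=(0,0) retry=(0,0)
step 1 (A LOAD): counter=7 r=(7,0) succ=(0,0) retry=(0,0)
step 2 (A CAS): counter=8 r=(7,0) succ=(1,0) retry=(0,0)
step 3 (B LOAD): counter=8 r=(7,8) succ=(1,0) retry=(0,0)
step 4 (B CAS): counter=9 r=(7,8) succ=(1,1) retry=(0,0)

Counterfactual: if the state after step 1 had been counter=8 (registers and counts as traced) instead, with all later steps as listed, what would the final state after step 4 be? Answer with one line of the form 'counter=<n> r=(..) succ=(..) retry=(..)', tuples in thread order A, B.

counter=9 r=(7,8) succ=(0,1) retry=(1,0)

state after step 1 := counter=8 r=(7,0) succ=(0,0) retry=(0,0)
step 2 (A CAS): counter=8 r=(7,0) succ=(0,0) retry=(1,0)
step 3 (B LOAD): counter=8 r=(7,8) succ=(0,0) retry=(1,0)
step 4 (B CAS): counter=9 r=(7,8) succ=(0,1) retry=(1,0)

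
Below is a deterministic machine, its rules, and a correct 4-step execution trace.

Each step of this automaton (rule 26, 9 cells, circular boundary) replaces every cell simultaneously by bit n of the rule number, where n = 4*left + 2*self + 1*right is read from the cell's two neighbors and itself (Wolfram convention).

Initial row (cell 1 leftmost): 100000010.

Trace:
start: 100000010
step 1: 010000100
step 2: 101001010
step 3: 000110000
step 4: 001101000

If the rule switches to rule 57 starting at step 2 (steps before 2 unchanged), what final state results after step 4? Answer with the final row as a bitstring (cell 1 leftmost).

(re-executing steps 2..4 under rule 57; state before step 2: 010000100)
step 2: 001110011
step 3: 101001010
step 4: 010100101

010100101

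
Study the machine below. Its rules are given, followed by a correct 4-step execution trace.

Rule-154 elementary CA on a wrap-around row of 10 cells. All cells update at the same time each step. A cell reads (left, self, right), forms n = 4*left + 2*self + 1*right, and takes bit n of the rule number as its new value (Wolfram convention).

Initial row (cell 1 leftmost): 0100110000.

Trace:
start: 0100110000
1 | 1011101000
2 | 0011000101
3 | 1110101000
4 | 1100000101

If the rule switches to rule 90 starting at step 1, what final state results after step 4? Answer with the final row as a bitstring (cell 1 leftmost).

(re-executing steps 1..4 under rule 90; state before step 1: 0100110000)
1 | 1011111000
2 | 0010001101
3 | 1101011100
4 | 1100010111

1100010111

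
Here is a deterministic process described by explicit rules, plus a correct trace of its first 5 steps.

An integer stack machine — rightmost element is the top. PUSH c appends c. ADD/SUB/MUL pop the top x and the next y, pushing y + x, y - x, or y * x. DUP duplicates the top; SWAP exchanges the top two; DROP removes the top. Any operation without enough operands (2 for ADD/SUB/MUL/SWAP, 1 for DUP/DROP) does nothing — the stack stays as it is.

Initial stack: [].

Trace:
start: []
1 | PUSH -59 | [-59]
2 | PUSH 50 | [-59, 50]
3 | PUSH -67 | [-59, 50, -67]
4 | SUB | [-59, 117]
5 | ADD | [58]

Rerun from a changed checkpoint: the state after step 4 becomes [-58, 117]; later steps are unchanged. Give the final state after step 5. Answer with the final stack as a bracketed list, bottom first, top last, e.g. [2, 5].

state after step 4 := [-58, 117]
5 | ADD | [59]

[59]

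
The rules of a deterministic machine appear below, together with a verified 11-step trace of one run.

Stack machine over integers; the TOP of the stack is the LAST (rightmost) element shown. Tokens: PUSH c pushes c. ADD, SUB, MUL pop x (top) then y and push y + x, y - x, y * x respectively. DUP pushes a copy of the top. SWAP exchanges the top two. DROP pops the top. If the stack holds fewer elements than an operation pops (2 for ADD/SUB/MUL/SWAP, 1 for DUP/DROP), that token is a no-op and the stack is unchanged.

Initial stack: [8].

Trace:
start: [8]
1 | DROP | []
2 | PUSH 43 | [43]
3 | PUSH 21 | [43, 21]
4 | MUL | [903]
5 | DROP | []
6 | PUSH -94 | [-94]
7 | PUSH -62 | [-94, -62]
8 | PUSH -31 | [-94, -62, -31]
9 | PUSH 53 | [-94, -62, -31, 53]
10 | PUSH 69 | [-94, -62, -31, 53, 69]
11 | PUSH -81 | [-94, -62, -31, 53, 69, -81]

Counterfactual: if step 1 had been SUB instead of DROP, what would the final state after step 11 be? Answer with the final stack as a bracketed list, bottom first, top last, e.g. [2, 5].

[8, -94, -62, -31, 53, 69, -81]

(re-executing from step 1 with the substitution; state before step 1: [8])
1 | SUB | [8]
2 | PUSH 43 | [8, 43]
3 | PUSH 21 | [8, 43, 21]
4 | MUL | [8, 903]
5 | DROP | [8]
6 | PUSH -94 | [8, -94]
7 | PUSH -62 | [8, -94, -62]
8 | PUSH -31 | [8, -94, -62, -31]
9 | PUSH 53 | [8, -94, -62, -31, 53]
10 | PUSH 69 | [8, -94, -62, -31, 53, 69]
11 | PUSH -81 | [8, -94, -62, -31, 53, 69, -81]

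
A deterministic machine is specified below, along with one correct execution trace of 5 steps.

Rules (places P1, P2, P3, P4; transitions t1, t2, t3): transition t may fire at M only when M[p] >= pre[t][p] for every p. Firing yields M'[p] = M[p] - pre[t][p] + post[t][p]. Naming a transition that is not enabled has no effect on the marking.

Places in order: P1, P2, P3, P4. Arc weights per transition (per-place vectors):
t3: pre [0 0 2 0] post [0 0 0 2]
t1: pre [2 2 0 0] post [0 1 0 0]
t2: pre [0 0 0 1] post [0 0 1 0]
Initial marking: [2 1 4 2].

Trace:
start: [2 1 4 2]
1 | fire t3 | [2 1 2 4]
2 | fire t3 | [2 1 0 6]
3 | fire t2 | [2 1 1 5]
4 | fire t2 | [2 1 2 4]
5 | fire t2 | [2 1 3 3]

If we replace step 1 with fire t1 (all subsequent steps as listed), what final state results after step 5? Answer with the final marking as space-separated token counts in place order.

2 1 5 1

(re-executing from step 1 with the substitution; state before step 1: [2 1 4 2])
1 | fire t1 | [2 1 4 2]
2 | fire t3 | [2 1 2 4]
3 | fire t2 | [2 1 3 3]
4 | fire t2 | [2 1 4 2]
5 | fire t2 | [2 1 5 1]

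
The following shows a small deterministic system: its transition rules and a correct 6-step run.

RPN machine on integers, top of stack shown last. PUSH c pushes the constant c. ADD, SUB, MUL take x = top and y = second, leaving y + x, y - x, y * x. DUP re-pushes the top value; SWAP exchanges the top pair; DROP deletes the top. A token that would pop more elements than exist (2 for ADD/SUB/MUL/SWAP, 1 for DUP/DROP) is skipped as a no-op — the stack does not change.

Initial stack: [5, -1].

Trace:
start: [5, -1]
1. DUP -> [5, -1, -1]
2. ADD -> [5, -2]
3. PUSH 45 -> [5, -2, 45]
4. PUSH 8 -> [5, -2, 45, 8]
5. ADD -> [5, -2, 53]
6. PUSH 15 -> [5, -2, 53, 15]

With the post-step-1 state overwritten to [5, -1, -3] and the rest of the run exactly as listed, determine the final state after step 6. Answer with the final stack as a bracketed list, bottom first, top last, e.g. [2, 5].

state after step 1 := [5, -1, -3]
2. ADD -> [5, -4]
3. PUSH 45 -> [5, -4, 45]
4. PUSH 8 -> [5, -4, 45, 8]
5. ADD -> [5, -4, 53]
6. PUSH 15 -> [5, -4, 53, 15]

[5, -4, 53, 15]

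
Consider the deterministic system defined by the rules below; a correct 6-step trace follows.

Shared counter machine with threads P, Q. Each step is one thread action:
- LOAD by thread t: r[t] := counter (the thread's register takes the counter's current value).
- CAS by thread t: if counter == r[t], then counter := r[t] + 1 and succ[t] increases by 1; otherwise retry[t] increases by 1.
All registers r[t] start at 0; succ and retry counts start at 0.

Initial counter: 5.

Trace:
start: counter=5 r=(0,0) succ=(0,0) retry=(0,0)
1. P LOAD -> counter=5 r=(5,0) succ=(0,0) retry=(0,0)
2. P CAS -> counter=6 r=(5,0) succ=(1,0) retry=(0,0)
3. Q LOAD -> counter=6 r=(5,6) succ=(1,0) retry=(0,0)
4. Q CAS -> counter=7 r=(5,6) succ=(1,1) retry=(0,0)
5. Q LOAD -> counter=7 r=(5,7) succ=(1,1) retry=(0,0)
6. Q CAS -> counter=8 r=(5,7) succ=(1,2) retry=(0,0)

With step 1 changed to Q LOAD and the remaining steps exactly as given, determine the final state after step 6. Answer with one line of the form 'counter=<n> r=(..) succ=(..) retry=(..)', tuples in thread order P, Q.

(re-executing from step 1 with the substitution; state before step 1: counter=5 r=(0,0) succ=(0,0) retry=(0,0))
1. Q LOAD -> counter=5 r=(0,5) succ=(0,0) retry=(0,0)
2. P CAS -> counter=5 r=(0,5) succ=(0,0) retry=(1,0)
3. Q LOAD -> counter=5 r=(0,5) succ=(0,0) retry=(1,0)
4. Q CAS -> counter=6 r=(0,5) succ=(0,1) retry=(1,0)
5. Q LOAD -> counter=6 r=(0,6) succ=(0,1) retry=(1,0)
6. Q CAS -> counter=7 r=(0,6) succ=(0,2) retry=(1,0)

counter=7 r=(0,6) succ=(0,2) retry=(1,0)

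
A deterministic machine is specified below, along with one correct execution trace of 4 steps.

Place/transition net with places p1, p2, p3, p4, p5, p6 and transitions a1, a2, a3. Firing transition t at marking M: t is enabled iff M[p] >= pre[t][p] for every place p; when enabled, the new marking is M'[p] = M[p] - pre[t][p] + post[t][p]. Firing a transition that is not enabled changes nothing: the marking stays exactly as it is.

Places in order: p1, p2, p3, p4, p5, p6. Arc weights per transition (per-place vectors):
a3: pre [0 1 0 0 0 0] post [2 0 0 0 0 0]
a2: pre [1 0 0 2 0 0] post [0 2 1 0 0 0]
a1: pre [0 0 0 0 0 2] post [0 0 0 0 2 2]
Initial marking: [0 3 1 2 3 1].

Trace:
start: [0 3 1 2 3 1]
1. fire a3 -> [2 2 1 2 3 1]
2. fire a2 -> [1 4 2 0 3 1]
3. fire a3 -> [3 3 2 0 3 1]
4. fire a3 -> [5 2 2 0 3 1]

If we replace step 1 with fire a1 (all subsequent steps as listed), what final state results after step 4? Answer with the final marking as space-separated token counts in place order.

4 1 1 2 3 1

(re-executing from step 1 with the substitution; state before step 1: [0 3 1 2 3 1])
1. fire a1 -> [0 3 1 2 3 1]
2. fire a2 -> [0 3 1 2 3 1]
3. fire a3 -> [2 2 1 2 3 1]
4. fire a3 -> [4 1 1 2 3 1]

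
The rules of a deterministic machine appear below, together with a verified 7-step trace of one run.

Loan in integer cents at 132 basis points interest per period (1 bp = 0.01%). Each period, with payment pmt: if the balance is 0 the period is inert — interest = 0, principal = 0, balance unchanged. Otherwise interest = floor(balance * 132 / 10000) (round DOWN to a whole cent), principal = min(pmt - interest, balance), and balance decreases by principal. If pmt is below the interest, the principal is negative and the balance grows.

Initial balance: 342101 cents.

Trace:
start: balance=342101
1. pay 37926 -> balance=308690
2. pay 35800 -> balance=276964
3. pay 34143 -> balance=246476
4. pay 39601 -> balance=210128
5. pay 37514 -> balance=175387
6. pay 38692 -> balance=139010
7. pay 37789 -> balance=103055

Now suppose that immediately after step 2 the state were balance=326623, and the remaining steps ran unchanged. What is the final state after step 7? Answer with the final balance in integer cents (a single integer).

state after step 2 := balance=326623
3. pay 34143 -> balance=296791
4. pay 39601 -> balance=261107
5. pay 37514 -> balance=227039
6. pay 38692 -> balance=191343
7. pay 37789 -> balance=156079

156079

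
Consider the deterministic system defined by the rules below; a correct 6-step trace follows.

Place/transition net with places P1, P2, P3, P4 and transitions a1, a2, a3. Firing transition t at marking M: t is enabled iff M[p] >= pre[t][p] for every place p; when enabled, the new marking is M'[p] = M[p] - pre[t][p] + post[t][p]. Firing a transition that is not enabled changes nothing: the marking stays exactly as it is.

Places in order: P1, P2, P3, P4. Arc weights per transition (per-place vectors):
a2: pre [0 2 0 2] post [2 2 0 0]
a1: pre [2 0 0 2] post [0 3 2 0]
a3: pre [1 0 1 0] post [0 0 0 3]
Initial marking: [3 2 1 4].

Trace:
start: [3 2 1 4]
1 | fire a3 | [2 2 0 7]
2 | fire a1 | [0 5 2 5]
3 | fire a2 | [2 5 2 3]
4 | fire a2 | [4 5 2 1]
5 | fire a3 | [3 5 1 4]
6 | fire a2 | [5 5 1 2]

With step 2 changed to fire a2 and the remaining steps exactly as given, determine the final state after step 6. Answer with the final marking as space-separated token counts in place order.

(re-executing from step 2 with the substitution; state before step 2: [2 2 0 7])
2 | fire a2 | [4 2 0 5]
3 | fire a2 | [6 2 0 3]
4 | fire a2 | [8 2 0 1]
5 | fire a3 | [8 2 0 1]
6 | fire a2 | [8 2 0 1]

8 2 0 1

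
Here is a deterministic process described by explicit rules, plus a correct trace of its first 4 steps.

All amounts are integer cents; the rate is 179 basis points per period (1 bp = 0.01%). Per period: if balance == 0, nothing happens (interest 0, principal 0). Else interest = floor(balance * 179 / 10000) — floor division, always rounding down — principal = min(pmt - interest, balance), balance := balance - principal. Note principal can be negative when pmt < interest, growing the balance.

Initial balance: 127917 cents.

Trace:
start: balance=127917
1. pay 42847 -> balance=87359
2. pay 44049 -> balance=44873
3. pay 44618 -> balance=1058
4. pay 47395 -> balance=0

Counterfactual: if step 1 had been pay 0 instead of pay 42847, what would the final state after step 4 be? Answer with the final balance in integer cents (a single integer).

(re-executing from step 1 with the substitution; state before step 1: balance=127917)
1. pay 0 -> balance=130206
2. pay 44049 -> balance=88487
3. pay 44618 -> balance=45452
4. pay 47395 -> balance=0

0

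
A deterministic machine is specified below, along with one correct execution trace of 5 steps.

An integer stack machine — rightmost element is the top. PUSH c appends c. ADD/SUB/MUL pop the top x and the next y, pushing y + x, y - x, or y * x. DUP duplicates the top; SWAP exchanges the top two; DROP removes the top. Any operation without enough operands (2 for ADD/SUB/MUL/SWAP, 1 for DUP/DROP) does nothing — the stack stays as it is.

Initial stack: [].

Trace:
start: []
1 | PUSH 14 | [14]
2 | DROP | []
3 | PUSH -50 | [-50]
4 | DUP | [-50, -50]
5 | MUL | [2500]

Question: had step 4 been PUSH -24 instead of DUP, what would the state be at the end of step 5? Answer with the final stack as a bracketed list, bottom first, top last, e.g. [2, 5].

(re-executing from step 4 with the substitution; state before step 4: [-50])
4 | PUSH -24 | [-50, -24]
5 | MUL | [1200]

[1200]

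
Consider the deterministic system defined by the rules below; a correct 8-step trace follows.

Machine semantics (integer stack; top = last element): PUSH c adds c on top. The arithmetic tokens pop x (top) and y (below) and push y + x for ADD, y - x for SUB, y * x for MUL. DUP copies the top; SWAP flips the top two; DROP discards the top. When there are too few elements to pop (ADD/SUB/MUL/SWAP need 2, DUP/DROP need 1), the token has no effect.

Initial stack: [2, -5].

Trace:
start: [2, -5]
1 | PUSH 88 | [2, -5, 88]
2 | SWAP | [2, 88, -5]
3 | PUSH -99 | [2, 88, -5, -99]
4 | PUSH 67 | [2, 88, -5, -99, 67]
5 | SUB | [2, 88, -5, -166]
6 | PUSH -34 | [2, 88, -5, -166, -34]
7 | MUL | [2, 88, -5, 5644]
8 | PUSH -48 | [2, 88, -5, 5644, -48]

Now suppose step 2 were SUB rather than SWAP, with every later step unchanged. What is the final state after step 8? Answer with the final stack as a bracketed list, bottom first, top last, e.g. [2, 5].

(re-executing from step 2 with the substitution; state before step 2: [2, -5, 88])
2 | SUB | [2, -93]
3 | PUSH -99 | [2, -93, -99]
4 | PUSH 67 | [2, -93, -99, 67]
5 | SUB | [2, -93, -166]
6 | PUSH -34 | [2, -93, -166, -34]
7 | MUL | [2, -93, 5644]
8 | PUSH -48 | [2, -93, 5644, -48]

[2, -93, 5644, -48]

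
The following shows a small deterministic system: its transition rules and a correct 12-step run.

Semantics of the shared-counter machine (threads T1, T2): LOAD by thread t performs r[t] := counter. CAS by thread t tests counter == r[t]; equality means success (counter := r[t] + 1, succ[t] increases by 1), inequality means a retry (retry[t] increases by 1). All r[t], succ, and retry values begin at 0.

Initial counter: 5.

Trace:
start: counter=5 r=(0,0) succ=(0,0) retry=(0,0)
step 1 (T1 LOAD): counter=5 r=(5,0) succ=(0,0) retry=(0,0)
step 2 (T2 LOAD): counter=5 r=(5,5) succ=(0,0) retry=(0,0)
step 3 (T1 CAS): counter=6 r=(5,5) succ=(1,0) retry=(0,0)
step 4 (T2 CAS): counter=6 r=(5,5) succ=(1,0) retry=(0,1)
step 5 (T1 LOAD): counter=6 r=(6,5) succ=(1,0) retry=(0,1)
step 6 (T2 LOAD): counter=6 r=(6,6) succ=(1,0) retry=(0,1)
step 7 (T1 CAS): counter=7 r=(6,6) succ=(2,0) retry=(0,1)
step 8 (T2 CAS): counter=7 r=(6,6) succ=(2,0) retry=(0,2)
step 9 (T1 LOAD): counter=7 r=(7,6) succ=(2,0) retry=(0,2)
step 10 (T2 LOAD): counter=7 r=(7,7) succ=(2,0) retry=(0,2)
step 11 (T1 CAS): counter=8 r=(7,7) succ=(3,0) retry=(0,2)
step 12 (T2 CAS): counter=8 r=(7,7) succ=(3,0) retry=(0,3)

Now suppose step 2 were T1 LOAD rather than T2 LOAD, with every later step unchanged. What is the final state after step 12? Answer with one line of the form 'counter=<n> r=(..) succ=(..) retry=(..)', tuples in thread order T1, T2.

(re-executing from step 2 with the substitution; state before step 2: counter=5 r=(5,0) succ=(0,0) retry=(0,0))
step 2 (T1 LOAD): counter=5 r=(5,0) succ=(0,0) retry=(0,0)
step 3 (T1 CAS): counter=6 r=(5,0) succ=(1,0) retry=(0,0)
step 4 (T2 CAS): counter=6 r=(5,0) succ=(1,0) retry=(0,1)
step 5 (T1 LOAD): counter=6 r=(6,0) succ=(1,0) retry=(0,1)
step 6 (T2 LOAD): counter=6 r=(6,6) succ=(1,0) retry=(0,1)
step 7 (T1 CAS): counter=7 r=(6,6) succ=(2,0) retry=(0,1)
step 8 (T2 CAS): counter=7 r=(6,6) succ=(2,0) retry=(0,2)
step 9 (T1 LOAD): counter=7 r=(7,6) succ=(2,0) retry=(0,2)
step 10 (T2 LOAD): counter=7 r=(7,7) succ=(2,0) retry=(0,2)
step 11 (T1 CAS): counter=8 r=(7,7) succ=(3,0) retry=(0,2)
step 12 (T2 CAS): counter=8 r=(7,7) succ=(3,0) retry=(0,3)

counter=8 r=(7,7) succ=(3,0) retry=(0,3)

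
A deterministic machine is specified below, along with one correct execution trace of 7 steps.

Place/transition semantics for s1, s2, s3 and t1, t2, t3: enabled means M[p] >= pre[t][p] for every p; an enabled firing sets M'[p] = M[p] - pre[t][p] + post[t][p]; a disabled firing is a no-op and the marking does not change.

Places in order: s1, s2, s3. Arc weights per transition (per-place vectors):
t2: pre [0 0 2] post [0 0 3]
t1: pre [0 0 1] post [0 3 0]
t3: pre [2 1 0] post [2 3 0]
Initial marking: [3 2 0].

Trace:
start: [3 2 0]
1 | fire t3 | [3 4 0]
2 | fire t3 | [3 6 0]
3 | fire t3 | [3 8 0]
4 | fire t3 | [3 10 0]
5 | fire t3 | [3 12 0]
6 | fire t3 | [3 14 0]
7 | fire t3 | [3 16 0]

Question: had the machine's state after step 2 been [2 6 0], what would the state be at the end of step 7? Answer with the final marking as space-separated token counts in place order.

2 16 0

state after step 2 := [2 6 0]
3 | fire t3 | [2 8 0]
4 | fire t3 | [2 10 0]
5 | fire t3 | [2 12 0]
6 | fire t3 | [2 14 0]
7 | fire t3 | [2 16 0]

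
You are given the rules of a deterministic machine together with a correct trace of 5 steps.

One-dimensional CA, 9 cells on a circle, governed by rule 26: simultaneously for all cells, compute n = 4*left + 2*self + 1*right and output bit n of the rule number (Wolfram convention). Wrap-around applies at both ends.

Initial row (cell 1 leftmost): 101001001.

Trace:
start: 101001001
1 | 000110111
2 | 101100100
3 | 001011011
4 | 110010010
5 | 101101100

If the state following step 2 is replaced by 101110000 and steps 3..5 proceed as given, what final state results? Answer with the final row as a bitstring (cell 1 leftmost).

100100100

state after step 2 := 101110000
3 | 001001001
4 | 110110110
5 | 100100100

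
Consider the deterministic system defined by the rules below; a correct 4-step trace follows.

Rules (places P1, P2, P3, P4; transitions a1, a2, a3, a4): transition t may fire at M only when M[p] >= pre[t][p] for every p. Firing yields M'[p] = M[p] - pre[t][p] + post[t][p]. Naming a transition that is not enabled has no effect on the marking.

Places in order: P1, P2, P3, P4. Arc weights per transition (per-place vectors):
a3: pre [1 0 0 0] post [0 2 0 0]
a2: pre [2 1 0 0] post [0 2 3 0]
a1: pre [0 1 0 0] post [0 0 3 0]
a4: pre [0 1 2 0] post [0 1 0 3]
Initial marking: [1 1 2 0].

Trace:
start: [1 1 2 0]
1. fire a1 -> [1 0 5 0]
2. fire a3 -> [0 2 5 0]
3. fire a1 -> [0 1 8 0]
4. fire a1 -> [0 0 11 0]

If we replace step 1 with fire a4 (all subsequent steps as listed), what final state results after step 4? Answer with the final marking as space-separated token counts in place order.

(re-executing from step 1 with the substitution; state before step 1: [1 1 2 0])
1. fire a4 -> [1 1 0 3]
2. fire a3 -> [0 3 0 3]
3. fire a1 -> [0 2 3 3]
4. fire a1 -> [0 1 6 3]

0 1 6 3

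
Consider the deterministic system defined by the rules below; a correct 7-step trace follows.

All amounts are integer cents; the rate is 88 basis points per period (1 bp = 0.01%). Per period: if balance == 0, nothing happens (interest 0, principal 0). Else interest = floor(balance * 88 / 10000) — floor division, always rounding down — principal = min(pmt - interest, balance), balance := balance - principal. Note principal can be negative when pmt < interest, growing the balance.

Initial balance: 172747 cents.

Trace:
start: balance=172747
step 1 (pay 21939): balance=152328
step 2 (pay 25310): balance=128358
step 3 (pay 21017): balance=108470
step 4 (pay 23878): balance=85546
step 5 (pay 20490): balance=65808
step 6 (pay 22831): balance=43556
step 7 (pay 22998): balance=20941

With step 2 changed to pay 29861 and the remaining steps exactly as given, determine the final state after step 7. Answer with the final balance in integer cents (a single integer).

(re-executing from step 2 with the substitution; state before step 2: balance=152328)
step 2 (pay 29861): balance=123807
step 3 (pay 21017): balance=103879
step 4 (pay 23878): balance=80915
step 5 (pay 20490): balance=61137
step 6 (pay 22831): balance=38844
step 7 (pay 22998): balance=16187

16187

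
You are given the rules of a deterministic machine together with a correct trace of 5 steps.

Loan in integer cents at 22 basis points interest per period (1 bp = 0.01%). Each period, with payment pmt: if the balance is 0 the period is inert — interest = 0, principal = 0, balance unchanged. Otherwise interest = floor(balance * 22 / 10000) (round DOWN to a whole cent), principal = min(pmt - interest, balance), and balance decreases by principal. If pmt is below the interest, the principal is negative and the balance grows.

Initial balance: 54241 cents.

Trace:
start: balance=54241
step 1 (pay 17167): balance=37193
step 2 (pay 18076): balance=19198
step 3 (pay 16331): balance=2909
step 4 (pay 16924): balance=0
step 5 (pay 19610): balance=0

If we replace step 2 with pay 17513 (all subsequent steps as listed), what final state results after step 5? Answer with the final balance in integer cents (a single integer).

(re-executing from step 2 with the substitution; state before step 2: balance=37193)
step 2 (pay 17513): balance=19761
step 3 (pay 16331): balance=3473
step 4 (pay 16924): balance=0
step 5 (pay 19610): balance=0

0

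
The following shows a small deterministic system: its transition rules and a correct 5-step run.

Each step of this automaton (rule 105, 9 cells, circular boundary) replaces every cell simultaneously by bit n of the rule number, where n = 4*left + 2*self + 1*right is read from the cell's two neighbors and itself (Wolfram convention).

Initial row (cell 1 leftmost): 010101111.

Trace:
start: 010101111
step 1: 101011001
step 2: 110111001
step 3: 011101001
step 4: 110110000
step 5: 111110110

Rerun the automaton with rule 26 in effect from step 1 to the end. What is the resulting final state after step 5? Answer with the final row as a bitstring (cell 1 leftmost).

(re-executing steps 1..5 under rule 26; state before step 1: 010101111)
step 1: 000001000
step 2: 000010100
step 3: 000100010
step 4: 001010101
step 5: 110000000

110000000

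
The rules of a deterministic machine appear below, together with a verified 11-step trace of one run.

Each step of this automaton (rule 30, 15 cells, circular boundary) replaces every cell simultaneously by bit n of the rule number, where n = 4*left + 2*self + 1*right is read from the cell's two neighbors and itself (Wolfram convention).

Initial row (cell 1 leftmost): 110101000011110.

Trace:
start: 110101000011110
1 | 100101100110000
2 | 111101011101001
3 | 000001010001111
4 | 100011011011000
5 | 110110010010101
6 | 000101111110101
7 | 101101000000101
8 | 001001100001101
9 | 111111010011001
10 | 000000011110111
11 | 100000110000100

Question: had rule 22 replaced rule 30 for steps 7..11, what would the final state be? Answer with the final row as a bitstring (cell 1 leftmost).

111101111000000

(re-executing steps 7..11 under rule 22; state before step 7: 000101111110101)
7 | 101100000000101
8 | 000010000001100
9 | 000111000010010
10 | 001000100111111
11 | 111101111000000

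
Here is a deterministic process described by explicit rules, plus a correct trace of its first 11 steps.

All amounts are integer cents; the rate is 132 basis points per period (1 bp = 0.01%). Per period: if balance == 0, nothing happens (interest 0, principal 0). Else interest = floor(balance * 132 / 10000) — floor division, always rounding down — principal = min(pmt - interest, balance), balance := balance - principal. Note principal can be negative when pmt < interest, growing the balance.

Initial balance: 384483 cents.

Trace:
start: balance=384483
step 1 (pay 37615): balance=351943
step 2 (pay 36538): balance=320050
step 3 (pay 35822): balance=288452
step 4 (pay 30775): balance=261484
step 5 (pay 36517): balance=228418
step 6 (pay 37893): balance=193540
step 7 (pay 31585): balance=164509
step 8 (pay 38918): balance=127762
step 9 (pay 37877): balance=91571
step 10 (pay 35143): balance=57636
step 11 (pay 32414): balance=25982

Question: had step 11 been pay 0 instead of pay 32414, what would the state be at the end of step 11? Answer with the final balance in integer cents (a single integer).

(re-executing from step 11 with the substitution; state before step 11: balance=57636)
step 11 (pay 0): balance=58396

58396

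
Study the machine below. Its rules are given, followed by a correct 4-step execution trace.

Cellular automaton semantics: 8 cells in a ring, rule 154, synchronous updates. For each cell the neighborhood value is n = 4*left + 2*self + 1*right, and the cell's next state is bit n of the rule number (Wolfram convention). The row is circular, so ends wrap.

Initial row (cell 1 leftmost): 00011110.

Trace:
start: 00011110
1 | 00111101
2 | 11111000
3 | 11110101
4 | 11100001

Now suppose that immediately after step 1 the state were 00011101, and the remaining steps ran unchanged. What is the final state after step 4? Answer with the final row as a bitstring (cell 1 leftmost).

state after step 1 := 00011101
2 | 10111000
3 | 00110101
4 | 11100000

11100000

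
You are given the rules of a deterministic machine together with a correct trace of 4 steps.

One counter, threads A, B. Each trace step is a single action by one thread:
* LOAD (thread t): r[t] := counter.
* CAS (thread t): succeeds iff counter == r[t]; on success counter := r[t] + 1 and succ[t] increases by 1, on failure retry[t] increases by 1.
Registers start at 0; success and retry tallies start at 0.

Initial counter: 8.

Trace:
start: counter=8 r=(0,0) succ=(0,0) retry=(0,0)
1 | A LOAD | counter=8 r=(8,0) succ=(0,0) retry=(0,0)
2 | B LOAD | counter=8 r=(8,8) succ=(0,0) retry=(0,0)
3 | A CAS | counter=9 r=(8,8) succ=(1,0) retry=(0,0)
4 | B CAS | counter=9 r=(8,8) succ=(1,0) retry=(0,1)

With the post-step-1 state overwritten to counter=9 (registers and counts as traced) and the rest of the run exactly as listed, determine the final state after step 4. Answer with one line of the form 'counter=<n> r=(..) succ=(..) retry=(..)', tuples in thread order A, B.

state after step 1 := counter=9 r=(8,0) succ=(0,0) retry=(0,0)
2 | B LOAD | counter=9 r=(8,9) succ=(0,0) retry=(0,0)
3 | A CAS | counter=9 r=(8,9) succ=(0,0) retry=(1,0)
4 | B CAS | counter=10 r=(8,9) succ=(0,1) retry=(1,0)

counter=10 r=(8,9) succ=(0,1) retry=(1,0)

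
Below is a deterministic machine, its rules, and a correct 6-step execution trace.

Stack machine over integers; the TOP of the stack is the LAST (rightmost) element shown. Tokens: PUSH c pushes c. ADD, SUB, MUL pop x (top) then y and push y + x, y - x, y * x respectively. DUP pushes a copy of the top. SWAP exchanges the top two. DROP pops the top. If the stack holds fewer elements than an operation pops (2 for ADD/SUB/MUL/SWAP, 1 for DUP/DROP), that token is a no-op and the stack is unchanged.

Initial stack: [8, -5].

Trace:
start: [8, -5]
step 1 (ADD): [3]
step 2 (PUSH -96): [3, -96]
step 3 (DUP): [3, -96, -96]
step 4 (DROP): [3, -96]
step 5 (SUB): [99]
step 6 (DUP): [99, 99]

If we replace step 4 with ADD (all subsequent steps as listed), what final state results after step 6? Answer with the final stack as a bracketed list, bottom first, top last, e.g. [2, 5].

[195, 195]

(re-executing from step 4 with the substitution; state before step 4: [3, -96, -96])
step 4 (ADD): [3, -192]
step 5 (SUB): [195]
step 6 (DUP): [195, 195]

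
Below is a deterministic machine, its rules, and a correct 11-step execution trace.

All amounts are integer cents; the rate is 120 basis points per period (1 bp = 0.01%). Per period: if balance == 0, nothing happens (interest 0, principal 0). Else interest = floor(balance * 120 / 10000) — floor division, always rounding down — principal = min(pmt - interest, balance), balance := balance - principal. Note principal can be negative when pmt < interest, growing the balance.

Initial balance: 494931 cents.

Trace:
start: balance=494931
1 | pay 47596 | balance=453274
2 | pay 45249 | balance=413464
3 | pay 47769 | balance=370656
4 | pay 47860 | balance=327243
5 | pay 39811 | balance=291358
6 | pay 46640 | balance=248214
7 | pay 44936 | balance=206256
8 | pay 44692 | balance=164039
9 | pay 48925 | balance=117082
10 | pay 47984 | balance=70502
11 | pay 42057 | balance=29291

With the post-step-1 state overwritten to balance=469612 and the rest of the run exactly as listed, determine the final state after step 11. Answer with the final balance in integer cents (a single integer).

state after step 1 := balance=469612
2 | pay 45249 | balance=429998
3 | pay 47769 | balance=387388
4 | pay 47860 | balance=344176
5 | pay 39811 | balance=308495
6 | pay 46640 | balance=265556
7 | pay 44936 | balance=223806
8 | pay 44692 | balance=181799
9 | pay 48925 | balance=135055
10 | pay 47984 | balance=88691
11 | pay 42057 | balance=47698

47698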